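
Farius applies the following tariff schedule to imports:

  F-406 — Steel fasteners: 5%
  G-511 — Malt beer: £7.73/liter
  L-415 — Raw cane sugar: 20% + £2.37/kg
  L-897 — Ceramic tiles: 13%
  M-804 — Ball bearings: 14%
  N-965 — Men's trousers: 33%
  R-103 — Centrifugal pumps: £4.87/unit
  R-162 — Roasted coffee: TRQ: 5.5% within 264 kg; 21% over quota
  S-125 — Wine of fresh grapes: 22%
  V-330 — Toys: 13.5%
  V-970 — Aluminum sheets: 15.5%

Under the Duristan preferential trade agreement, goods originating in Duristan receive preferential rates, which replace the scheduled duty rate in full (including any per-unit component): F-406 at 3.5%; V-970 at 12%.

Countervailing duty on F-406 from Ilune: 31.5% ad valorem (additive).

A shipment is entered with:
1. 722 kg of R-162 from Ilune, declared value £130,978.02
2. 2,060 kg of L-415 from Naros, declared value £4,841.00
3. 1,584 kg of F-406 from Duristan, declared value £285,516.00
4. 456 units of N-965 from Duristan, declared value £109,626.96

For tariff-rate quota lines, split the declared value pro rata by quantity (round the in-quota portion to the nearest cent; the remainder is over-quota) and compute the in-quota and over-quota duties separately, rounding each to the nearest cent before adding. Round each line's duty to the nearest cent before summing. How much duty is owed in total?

Line 1 (R-162, Ilune, 722 kg, £130,978.02):
Code R-162 is under a tariff-rate quota (threshold 264 kg). In-quota: 264 kg at 5.5%; over-quota: 458 kg at 21%.
Pro-rata value split: in-quota = £130,978.02 × 264/722 = £47,892.24; over-quota = £130,978.02 − £47,892.24 = £83,085.78.
In-quota duty = £47,892.24 × 5.5% = £2,634.07. Over-quota duty = £83,085.78 × 21% = £17,448.01.
Line duty = £2,634.07 + £17,448.01 = £20,082.08.
Line 2 (L-415, Naros, 2,060 kg, £4,841.00):
Base rate for L-415 is 20% + £2.37/kg.
Duty = £4,841.00 × 20% + 2,060 × £2.37 = £5,850.40.
Line 3 (F-406, Duristan, 1,584 kg, £285,516.00):
Base rate for F-406 is 5%.
Origin Duristan qualifies under the Farius–Duristan agreement and F-406 is covered: preferential rate 3.5% applies instead.
The additional-duty order on F-406 targets Ilune, not Duristan; it does not apply.
Duty = £285,516.00 × 3.5% = £9,993.06.
Line 4 (N-965, Duristan, 456 units, £109,626.96):
Base rate for N-965 is 33%.
Origin Duristan is the FTA partner but N-965 is not on the preference list; base rate stands.
Duty = £109,626.96 × 33% = £36,176.90.
Total = £20,082.08 + £5,850.40 + £9,993.06 + £36,176.90 = £72,102.44.

£72,102.44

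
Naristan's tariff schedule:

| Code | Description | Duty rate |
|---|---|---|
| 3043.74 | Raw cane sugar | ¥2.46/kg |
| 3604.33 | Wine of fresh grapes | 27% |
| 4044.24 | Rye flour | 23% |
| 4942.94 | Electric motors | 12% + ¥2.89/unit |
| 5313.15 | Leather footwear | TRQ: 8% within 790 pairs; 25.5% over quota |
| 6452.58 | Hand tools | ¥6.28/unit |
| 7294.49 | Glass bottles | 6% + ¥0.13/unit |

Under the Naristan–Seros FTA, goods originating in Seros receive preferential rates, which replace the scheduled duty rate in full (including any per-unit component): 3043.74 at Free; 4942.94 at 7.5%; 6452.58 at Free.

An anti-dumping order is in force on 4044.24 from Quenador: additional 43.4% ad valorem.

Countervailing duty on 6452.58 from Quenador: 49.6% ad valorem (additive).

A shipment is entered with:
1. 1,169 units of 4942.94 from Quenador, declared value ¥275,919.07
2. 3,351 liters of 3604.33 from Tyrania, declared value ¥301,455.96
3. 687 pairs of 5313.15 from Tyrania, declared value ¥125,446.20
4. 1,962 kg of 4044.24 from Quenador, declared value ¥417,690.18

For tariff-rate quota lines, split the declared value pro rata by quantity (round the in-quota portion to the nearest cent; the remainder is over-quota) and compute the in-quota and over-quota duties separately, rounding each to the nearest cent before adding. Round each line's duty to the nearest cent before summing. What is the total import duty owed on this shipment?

¥405,263.79

Line 1 (4942.94, Quenador, 1,169 units, ¥275,919.07):
Base rate for 4942.94 is 12% + ¥2.89/unit.
4942.94 has an FTA preferential rate, but origin Quenador is not Seros; base rate stands.
Duty = ¥275,919.07 × 12% + 1,169 × ¥2.89 = ¥36,488.70.
Line 2 (3604.33, Tyrania, 3,351 liters, ¥301,455.96):
Base rate for 3604.33 is 27%.
Duty = ¥301,455.96 × 27% = ¥81,393.11.
Line 3 (5313.15, Tyrania, 687 pairs, ¥125,446.20):
Code 5313.15 is under a tariff-rate quota (threshold 790 pairs). Quantity 687 pairs is within the quota, so the in-quota rate 8% applies to the full value.
Duty = ¥125,446.20 × 8% = ¥10,035.70.
Line 4 (4044.24, Quenador, 1,962 kg, ¥417,690.18):
Base rate for 4044.24 is 23%.
Additional duty on 4044.24 from Quenador: +43.4%. Applied ad valorem rate: 23% + 43.4% = 66.4%.
Duty = ¥417,690.18 × 66.4% = ¥277,346.28.
Total = ¥36,488.70 + ¥81,393.11 + ¥10,035.70 + ¥277,346.28 = ¥405,263.79.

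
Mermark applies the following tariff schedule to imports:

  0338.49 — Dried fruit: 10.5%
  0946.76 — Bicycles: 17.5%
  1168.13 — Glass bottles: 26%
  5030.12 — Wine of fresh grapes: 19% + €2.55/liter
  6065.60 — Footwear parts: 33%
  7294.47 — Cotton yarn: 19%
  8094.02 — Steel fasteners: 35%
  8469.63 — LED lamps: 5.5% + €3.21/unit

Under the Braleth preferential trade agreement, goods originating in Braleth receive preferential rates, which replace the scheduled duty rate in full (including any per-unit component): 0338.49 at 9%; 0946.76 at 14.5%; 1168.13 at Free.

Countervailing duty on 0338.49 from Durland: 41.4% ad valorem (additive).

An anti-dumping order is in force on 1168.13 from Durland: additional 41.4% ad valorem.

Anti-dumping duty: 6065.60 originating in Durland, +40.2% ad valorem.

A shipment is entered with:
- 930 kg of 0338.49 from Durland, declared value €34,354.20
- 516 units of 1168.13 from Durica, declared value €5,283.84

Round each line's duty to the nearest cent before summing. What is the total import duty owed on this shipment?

€19,203.63

Line 1 (0338.49, Durland, 930 kg, €34,354.20):
Base rate for 0338.49 is 10.5%.
0338.49 has an FTA preferential rate, but origin Durland is not Braleth; base rate stands.
Additional duty on 0338.49 from Durland: +41.4%. Applied ad valorem rate: 10.5% + 41.4% = 51.9%.
Duty = €34,354.20 × 51.9% = €17,829.83.
Line 2 (1168.13, Durica, 516 units, €5,283.84):
Base rate for 1168.13 is 26%.
1168.13 has an FTA preferential rate, but origin Durica is not Braleth; base rate stands.
The additional-duty order on 1168.13 targets Durland, not Durica; it does not apply.
Duty = €5,283.84 × 26% = €1,373.80.
Total = €17,829.83 + €1,373.80 = €19,203.63.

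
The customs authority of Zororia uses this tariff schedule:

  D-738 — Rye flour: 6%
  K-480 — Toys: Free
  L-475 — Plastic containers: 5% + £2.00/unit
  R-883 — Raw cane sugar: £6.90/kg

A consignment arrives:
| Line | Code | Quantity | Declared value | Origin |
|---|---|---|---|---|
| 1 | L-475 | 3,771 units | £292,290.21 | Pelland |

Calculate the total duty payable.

Line 1 (L-475, Pelland, 3,771 units, £292,290.21):
Base rate for L-475 is 5% + £2.00/unit.
Duty = £292,290.21 × 5% + 3,771 × £2.00 = £22,156.51.

£22,156.51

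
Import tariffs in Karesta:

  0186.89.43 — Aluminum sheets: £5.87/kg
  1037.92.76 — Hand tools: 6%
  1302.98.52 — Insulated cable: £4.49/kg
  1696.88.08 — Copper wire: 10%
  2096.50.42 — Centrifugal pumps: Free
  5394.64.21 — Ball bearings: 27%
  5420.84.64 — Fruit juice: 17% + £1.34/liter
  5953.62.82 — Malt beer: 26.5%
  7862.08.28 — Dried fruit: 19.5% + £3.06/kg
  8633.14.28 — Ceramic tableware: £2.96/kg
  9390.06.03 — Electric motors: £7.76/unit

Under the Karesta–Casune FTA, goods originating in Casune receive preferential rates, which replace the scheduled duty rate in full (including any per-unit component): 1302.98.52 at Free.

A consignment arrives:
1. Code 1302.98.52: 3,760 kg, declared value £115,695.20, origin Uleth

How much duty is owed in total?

Line 1 (1302.98.52, Uleth, 3,760 kg, £115,695.20):
Base rate for 1302.98.52 is £4.49/kg.
1302.98.52 has an FTA preferential rate, but origin Uleth is not Casune; base rate stands.
Duty = 3,760 × £4.49 = £16,882.40.

£16,882.40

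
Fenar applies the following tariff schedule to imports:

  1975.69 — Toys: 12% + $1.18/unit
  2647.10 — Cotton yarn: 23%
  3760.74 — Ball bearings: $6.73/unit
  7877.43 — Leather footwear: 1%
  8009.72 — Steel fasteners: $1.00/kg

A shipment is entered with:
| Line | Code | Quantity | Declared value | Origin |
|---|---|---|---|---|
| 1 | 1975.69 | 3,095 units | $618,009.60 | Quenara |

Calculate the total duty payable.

$77,813.25

Line 1 (1975.69, Quenara, 3,095 units, $618,009.60):
Base rate for 1975.69 is 12% + $1.18/unit.
Duty = $618,009.60 × 12% + 3,095 × $1.18 = $77,813.25.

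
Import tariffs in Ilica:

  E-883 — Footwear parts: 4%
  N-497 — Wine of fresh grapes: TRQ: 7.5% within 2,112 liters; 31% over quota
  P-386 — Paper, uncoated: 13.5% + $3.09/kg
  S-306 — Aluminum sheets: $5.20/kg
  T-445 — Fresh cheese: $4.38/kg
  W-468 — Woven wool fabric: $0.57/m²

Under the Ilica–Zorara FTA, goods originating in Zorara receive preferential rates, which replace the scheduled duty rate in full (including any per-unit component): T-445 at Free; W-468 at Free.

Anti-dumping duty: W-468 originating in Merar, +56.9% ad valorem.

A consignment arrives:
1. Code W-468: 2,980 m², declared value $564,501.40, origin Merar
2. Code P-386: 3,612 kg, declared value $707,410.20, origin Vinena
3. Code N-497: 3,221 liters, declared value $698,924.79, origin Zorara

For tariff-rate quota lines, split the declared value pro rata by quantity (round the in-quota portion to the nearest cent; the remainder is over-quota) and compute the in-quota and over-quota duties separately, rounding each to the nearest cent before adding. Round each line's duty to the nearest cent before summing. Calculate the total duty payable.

$538,531.57

Line 1 (W-468, Merar, 2,980 m², $564,501.40):
Base rate for W-468 is $0.57/m².
W-468 has an FTA preferential rate, but origin Merar is not Zorara; base rate stands.
Additional duty on W-468 from Merar: +56.9% ad valorem. Applied ad valorem rate = 56.9%.
Duty = $564,501.40 × 56.9% + 2,980 × $0.57 = $322,899.90.
Line 2 (P-386, Vinena, 3,612 kg, $707,410.20):
Base rate for P-386 is 13.5% + $3.09/kg.
Duty = $707,410.20 × 13.5% + 3,612 × $3.09 = $106,661.46.
Line 3 (N-497, Zorara, 3,221 liters, $698,924.79):
Code N-497 is under a tariff-rate quota (threshold 2,112 liters). In-quota: 2,112 liters at 7.5%; over-quota: 1,109 liters at 31%.
Pro-rata value split: in-quota = $698,924.79 × 2,112/3,221 = $458,282.88; over-quota = $698,924.79 − $458,282.88 = $240,641.91.
In-quota duty = $458,282.88 × 7.5% = $34,371.22. Over-quota duty = $240,641.91 × 31% = $74,598.99.
Line duty = $34,371.22 + $74,598.99 = $108,970.21.
Total = $322,899.90 + $106,661.46 + $108,970.21 = $538,531.57.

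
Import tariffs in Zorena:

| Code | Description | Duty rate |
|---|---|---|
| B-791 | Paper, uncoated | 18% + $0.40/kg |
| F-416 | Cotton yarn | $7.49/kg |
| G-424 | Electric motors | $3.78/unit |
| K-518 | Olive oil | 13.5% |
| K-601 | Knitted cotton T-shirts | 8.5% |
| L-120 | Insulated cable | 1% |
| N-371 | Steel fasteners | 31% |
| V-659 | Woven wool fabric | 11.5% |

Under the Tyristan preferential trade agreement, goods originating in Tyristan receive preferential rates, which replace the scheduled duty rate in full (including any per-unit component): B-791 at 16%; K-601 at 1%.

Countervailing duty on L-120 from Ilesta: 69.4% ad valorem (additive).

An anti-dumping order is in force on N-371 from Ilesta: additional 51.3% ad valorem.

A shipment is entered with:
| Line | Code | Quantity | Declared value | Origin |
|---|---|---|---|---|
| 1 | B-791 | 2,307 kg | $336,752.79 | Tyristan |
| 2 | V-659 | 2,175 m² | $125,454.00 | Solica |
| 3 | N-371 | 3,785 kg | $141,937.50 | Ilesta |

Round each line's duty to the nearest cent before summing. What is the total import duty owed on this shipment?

$185,122.22

Line 1 (B-791, Tyristan, 2,307 kg, $336,752.79):
Base rate for B-791 is 18% + $0.40/kg.
Origin Tyristan qualifies under the Zorena–Tyristan agreement and B-791 is covered: preferential rate 16% applies instead.
Duty = $336,752.79 × 16% = $53,880.45.
Line 2 (V-659, Solica, 2,175 m², $125,454.00):
Base rate for V-659 is 11.5%.
Duty = $125,454.00 × 11.5% = $14,427.21.
Line 3 (N-371, Ilesta, 3,785 kg, $141,937.50):
Base rate for N-371 is 31%.
Additional duty on N-371 from Ilesta: +51.3%. Applied ad valorem rate: 31% + 51.3% = 82.3%.
Duty = $141,937.50 × 82.3% = $116,814.56.
Total = $53,880.45 + $14,427.21 + $116,814.56 = $185,122.22.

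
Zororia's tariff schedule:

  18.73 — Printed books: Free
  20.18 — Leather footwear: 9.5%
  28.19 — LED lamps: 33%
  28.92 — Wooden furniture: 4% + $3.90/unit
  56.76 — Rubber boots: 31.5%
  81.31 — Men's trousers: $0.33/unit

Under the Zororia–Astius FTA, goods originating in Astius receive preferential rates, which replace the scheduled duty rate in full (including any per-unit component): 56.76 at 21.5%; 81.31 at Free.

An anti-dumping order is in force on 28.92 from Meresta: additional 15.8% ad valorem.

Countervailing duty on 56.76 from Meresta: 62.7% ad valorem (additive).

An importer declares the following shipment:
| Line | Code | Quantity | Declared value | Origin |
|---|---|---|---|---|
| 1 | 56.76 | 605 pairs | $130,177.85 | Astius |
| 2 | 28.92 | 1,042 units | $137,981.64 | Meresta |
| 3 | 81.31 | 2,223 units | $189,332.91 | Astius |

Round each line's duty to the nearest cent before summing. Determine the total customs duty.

$59,372.40

Line 1 (56.76, Astius, 605 pairs, $130,177.85):
Base rate for 56.76 is 31.5%.
Origin Astius qualifies under the Zororia–Astius agreement and 56.76 is covered: preferential rate 21.5% applies instead.
The additional-duty order on 56.76 targets Meresta, not Astius; it does not apply.
Duty = $130,177.85 × 21.5% = $27,988.24.
Line 2 (28.92, Meresta, 1,042 units, $137,981.64):
Base rate for 28.92 is 4% + $3.90/unit.
Additional duty on 28.92 from Meresta: +15.8%. Applied ad valorem rate: 4% + 15.8% = 19.8%.
Duty = $137,981.64 × 19.8% + 1,042 × $3.90 = $31,384.16.
Line 3 (81.31, Astius, 2,223 units, $189,332.91):
Base rate for 81.31 is $0.33/unit.
Origin Astius qualifies under the Zororia–Astius agreement and 81.31 is covered: preferential rate Free applies instead.
Duty = $189,332.91 × 0% = $0.00.
Total = $27,988.24 + $31,384.16 + $0.00 = $59,372.40.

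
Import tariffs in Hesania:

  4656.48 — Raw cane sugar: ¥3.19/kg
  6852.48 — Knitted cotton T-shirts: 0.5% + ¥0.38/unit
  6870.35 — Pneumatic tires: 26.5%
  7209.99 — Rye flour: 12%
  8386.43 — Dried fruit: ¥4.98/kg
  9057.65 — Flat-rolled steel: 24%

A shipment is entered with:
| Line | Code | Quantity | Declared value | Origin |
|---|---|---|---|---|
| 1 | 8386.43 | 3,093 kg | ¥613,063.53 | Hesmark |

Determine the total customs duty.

Line 1 (8386.43, Hesmark, 3,093 kg, ¥613,063.53):
Base rate for 8386.43 is ¥4.98/kg.
Duty = 3,093 × ¥4.98 = ¥15,403.14.

¥15,403.14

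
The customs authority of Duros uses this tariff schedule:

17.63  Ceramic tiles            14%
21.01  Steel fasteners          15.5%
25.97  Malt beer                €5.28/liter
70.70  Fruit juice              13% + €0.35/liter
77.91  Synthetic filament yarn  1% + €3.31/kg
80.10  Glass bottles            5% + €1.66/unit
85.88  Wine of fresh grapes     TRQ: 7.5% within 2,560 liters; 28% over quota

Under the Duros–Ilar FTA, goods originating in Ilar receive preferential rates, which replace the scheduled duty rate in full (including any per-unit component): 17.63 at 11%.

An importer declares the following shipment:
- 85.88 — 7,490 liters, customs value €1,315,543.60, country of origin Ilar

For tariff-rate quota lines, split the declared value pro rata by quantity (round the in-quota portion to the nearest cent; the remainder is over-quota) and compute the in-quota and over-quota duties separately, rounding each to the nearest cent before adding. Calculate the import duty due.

Line 1 (85.88, Ilar, 7,490 liters, €1,315,543.60):
Code 85.88 is under a tariff-rate quota (threshold 2,560 liters). In-quota: 2,560 liters at 7.5%; over-quota: 4,930 liters at 28%.
Pro-rata value split: in-quota = €1,315,543.60 × 2,560/7,490 = €449,638.40; over-quota = €1,315,543.60 − €449,638.40 = €865,905.20.
In-quota duty = €449,638.40 × 7.5% = €33,722.88. Over-quota duty = €865,905.20 × 28% = €242,453.46.
Line duty = €33,722.88 + €242,453.46 = €276,176.34.

€276,176.34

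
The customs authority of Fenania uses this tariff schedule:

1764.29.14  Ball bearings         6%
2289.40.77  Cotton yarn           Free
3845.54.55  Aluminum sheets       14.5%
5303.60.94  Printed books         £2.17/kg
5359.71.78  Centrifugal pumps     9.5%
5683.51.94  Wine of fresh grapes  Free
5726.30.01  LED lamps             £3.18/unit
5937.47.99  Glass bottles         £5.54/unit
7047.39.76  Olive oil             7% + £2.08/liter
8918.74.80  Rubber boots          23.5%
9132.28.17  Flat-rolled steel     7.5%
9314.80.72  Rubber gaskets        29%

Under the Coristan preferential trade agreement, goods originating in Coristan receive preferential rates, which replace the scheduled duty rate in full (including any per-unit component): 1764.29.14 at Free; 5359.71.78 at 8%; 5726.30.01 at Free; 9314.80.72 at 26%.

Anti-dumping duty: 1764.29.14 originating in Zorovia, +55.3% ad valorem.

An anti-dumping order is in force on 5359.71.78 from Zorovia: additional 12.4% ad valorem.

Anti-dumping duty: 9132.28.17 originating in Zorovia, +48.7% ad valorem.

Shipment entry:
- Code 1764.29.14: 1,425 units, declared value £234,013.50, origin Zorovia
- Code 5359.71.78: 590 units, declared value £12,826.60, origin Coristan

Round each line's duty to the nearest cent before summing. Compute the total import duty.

Line 1 (1764.29.14, Zorovia, 1,425 units, £234,013.50):
Base rate for 1764.29.14 is 6%.
1764.29.14 has an FTA preferential rate, but origin Zorovia is not Coristan; base rate stands.
Additional duty on 1764.29.14 from Zorovia: +55.3%. Applied ad valorem rate: 6% + 55.3% = 61.3%.
Duty = £234,013.50 × 61.3% = £143,450.28.
Line 2 (5359.71.78, Coristan, 590 units, £12,826.60):
Base rate for 5359.71.78 is 9.5%.
Origin Coristan qualifies under the Fenania–Coristan agreement and 5359.71.78 is covered: preferential rate 8% applies instead.
The additional-duty order on 5359.71.78 targets Zorovia, not Coristan; it does not apply.
Duty = £12,826.60 × 8% = £1,026.13.
Total = £143,450.28 + £1,026.13 = £144,476.41.

£144,476.41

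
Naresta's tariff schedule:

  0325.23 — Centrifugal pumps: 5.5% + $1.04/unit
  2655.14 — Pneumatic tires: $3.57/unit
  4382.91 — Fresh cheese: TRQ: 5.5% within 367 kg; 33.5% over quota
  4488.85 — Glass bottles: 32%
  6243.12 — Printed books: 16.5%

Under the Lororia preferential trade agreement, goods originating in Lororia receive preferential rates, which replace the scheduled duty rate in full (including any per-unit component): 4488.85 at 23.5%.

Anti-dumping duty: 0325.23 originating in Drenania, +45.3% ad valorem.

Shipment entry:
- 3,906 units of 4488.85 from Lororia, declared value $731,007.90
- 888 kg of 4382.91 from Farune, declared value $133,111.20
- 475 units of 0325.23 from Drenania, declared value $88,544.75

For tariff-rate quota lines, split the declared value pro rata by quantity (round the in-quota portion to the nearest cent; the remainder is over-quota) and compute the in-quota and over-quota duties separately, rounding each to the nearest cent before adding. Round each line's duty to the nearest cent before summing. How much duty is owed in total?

$246,450.12

Line 1 (4488.85, Lororia, 3,906 units, $731,007.90):
Base rate for 4488.85 is 32%.
Origin Lororia qualifies under the Naresta–Lororia agreement and 4488.85 is covered: preferential rate 23.5% applies instead.
Duty = $731,007.90 × 23.5% = $171,786.86.
Line 2 (4382.91, Farune, 888 kg, $133,111.20):
Code 4382.91 is under a tariff-rate quota (threshold 367 kg). In-quota: 367 kg at 5.5%; over-quota: 521 kg at 33.5%.
Pro-rata value split: in-quota = $133,111.20 × 367/888 = $55,013.30; over-quota = $133,111.20 − $55,013.30 = $78,097.90.
In-quota duty = $55,013.30 × 5.5% = $3,025.73. Over-quota duty = $78,097.90 × 33.5% = $26,162.80.
Line duty = $3,025.73 + $26,162.80 = $29,188.53.
Line 3 (0325.23, Drenania, 475 units, $88,544.75):
Base rate for 0325.23 is 5.5% + $1.04/unit.
Additional duty on 0325.23 from Drenania: +45.3%. Applied ad valorem rate: 5.5% + 45.3% = 50.8%.
Duty = $88,544.75 × 50.8% + 475 × $1.04 = $45,474.73.
Total = $171,786.86 + $29,188.53 + $45,474.73 = $246,450.12.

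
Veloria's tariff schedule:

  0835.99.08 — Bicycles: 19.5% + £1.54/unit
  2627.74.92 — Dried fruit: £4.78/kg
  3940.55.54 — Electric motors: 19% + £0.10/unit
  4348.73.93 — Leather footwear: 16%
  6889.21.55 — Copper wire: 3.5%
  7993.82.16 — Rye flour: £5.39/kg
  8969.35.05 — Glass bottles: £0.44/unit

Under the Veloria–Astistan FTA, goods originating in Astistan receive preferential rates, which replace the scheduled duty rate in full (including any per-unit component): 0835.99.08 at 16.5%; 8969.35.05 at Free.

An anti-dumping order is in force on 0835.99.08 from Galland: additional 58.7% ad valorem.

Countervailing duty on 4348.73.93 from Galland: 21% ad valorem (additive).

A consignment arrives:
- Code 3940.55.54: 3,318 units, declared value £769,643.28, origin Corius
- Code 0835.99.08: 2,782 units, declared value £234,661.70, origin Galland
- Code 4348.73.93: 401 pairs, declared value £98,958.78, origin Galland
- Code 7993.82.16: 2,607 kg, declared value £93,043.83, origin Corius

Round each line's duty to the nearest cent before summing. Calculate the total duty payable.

Line 1 (3940.55.54, Corius, 3,318 units, £769,643.28):
Base rate for 3940.55.54 is 19% + £0.10/unit.
Duty = £769,643.28 × 19% + 3,318 × £0.10 = £146,564.02.
Line 2 (0835.99.08, Galland, 2,782 units, £234,661.70):
Base rate for 0835.99.08 is 19.5% + £1.54/unit.
0835.99.08 has an FTA preferential rate, but origin Galland is not Astistan; base rate stands.
Additional duty on 0835.99.08 from Galland: +58.7%. Applied ad valorem rate: 19.5% + 58.7% = 78.2%.
Duty = £234,661.70 × 78.2% + 2,782 × £1.54 = £187,789.73.
Line 3 (4348.73.93, Galland, 401 pairs, £98,958.78):
Base rate for 4348.73.93 is 16%.
Additional duty on 4348.73.93 from Galland: +21%. Applied ad valorem rate: 16% + 21% = 37%.
Duty = £98,958.78 × 37% = £36,614.75.
Line 4 (7993.82.16, Corius, 2,607 kg, £93,043.83):
Base rate for 7993.82.16 is £5.39/kg.
Duty = 2,607 × £5.39 = £14,051.73.
Total = £146,564.02 + £187,789.73 + £36,614.75 + £14,051.73 = £385,020.23.

£385,020.23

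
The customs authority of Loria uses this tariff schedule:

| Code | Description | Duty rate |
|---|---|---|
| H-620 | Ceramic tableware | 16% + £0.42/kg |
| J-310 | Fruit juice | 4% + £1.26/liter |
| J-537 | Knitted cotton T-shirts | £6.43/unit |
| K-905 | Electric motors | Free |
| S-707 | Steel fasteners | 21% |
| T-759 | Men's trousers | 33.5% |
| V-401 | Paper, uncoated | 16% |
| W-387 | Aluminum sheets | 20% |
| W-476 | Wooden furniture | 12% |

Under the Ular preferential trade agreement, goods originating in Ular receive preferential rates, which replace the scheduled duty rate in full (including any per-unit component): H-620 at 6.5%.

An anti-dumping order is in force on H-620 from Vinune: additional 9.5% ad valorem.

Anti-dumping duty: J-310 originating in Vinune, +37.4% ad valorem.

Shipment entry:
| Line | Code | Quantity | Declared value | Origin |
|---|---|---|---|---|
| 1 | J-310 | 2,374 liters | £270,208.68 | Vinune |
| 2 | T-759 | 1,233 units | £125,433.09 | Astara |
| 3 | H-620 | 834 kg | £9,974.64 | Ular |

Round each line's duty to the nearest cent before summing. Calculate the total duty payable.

Line 1 (J-310, Vinune, 2,374 liters, £270,208.68):
Base rate for J-310 is 4% + £1.26/liter.
Additional duty on J-310 from Vinune: +37.4%. Applied ad valorem rate: 4% + 37.4% = 41.4%.
Duty = £270,208.68 × 41.4% + 2,374 × £1.26 = £114,857.63.
Line 2 (T-759, Astara, 1,233 units, £125,433.09):
Base rate for T-759 is 33.5%.
Duty = £125,433.09 × 33.5% = £42,020.09.
Line 3 (H-620, Ular, 834 kg, £9,974.64):
Base rate for H-620 is 16% + £0.42/kg.
Origin Ular qualifies under the Loria–Ular agreement and H-620 is covered: preferential rate 6.5% applies instead.
The additional-duty order on H-620 targets Vinune, not Ular; it does not apply.
Duty = £9,974.64 × 6.5% = £648.35.
Total = £114,857.63 + £42,020.09 + £648.35 = £157,526.07.

£157,526.07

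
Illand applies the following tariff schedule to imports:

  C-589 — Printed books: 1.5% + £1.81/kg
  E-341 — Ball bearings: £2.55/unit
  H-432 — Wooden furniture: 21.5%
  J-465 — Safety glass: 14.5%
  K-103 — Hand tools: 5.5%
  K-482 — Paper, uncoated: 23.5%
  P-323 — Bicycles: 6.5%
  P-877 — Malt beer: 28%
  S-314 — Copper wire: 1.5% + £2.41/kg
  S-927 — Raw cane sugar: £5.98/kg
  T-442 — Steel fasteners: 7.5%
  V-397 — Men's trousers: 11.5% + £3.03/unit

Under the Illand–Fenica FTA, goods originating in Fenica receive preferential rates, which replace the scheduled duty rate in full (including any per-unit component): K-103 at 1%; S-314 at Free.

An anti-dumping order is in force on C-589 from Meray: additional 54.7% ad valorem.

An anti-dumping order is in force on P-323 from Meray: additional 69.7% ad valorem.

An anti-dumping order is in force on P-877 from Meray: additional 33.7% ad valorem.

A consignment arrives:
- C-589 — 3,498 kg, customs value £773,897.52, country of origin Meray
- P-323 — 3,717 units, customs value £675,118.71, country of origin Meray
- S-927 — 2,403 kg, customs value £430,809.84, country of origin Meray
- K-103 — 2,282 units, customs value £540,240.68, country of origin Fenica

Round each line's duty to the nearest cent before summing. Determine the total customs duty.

£975,474.60

Line 1 (C-589, Meray, 3,498 kg, £773,897.52):
Base rate for C-589 is 1.5% + £1.81/kg.
Additional duty on C-589 from Meray: +54.7%. Applied ad valorem rate: 1.5% + 54.7% = 56.2%.
Duty = £773,897.52 × 56.2% + 3,498 × £1.81 = £441,261.79.
Line 2 (P-323, Meray, 3,717 units, £675,118.71):
Base rate for P-323 is 6.5%.
Additional duty on P-323 from Meray: +69.7%. Applied ad valorem rate: 6.5% + 69.7% = 76.2%.
Duty = £675,118.71 × 76.2% = £514,440.46.
Line 3 (S-927, Meray, 2,403 kg, £430,809.84):
Base rate for S-927 is £5.98/kg.
Duty = 2,403 × £5.98 = £14,369.94.
Line 4 (K-103, Fenica, 2,282 units, £540,240.68):
Base rate for K-103 is 5.5%.
Origin Fenica qualifies under the Illand–Fenica agreement and K-103 is covered: preferential rate 1% applies instead.
Duty = £540,240.68 × 1% = £5,402.41.
Total = £441,261.79 + £514,440.46 + £14,369.94 + £5,402.41 = £975,474.60.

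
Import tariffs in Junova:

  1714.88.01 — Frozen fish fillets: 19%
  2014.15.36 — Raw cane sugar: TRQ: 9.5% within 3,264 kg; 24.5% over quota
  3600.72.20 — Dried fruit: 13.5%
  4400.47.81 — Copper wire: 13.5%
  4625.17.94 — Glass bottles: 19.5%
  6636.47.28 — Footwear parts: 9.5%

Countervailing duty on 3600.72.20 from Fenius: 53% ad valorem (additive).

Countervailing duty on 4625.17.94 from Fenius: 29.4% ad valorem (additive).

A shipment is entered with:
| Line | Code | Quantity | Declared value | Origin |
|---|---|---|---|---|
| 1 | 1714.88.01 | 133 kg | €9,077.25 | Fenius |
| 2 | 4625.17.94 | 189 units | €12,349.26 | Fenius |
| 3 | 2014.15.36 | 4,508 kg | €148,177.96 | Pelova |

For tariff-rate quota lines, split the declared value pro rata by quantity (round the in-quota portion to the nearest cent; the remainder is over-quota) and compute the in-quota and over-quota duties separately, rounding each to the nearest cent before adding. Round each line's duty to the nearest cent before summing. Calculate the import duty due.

Line 1 (1714.88.01, Fenius, 133 kg, €9,077.25):
Base rate for 1714.88.01 is 19%.
Duty = €9,077.25 × 19% = €1,724.68.
Line 2 (4625.17.94, Fenius, 189 units, €12,349.26):
Base rate for 4625.17.94 is 19.5%.
Additional duty on 4625.17.94 from Fenius: +29.4%. Applied ad valorem rate: 19.5% + 29.4% = 48.9%.
Duty = €12,349.26 × 48.9% = €6,038.79.
Line 3 (2014.15.36, Pelova, 4,508 kg, €148,177.96):
Code 2014.15.36 is under a tariff-rate quota (threshold 3,264 kg). In-quota: 3,264 kg at 9.5%; over-quota: 1,244 kg at 24.5%.
Pro-rata value split: in-quota = €148,177.96 × 3,264/4,508 = €107,287.68; over-quota = €148,177.96 − €107,287.68 = €40,890.28.
In-quota duty = €107,287.68 × 9.5% = €10,192.33. Over-quota duty = €40,890.28 × 24.5% = €10,018.12.
Line duty = €10,192.33 + €10,018.12 = €20,210.45.
Total = €1,724.68 + €6,038.79 + €20,210.45 = €27,973.92.

€27,973.92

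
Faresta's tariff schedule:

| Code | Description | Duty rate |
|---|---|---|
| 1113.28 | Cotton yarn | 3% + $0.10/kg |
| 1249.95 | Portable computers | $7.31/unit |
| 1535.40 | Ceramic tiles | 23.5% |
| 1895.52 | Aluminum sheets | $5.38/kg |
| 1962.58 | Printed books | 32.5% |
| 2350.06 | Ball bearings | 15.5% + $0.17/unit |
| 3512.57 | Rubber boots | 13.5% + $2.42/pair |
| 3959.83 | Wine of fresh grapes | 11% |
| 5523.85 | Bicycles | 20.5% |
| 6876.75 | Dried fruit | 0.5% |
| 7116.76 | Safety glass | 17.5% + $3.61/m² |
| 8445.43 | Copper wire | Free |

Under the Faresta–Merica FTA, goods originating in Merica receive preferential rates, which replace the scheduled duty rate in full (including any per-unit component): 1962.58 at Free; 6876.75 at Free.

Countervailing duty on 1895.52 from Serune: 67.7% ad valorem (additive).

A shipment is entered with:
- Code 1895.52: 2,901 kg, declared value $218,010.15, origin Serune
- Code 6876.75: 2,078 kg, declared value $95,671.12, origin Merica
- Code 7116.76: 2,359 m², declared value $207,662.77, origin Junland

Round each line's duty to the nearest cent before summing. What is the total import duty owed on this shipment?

Line 1 (1895.52, Serune, 2,901 kg, $218,010.15):
Base rate for 1895.52 is $5.38/kg.
Additional duty on 1895.52 from Serune: +67.7% ad valorem. Applied ad valorem rate = 67.7%.
Duty = $218,010.15 × 67.7% + 2,901 × $5.38 = $163,200.25.
Line 2 (6876.75, Merica, 2,078 kg, $95,671.12):
Base rate for 6876.75 is 0.5%.
Origin Merica qualifies under the Faresta–Merica agreement and 6876.75 is covered: preferential rate Free applies instead.
Duty = $95,671.12 × 0% = $0.00.
Line 3 (7116.76, Junland, 2,359 m², $207,662.77):
Base rate for 7116.76 is 17.5% + $3.61/m².
Duty = $207,662.77 × 17.5% + 2,359 × $3.61 = $44,856.97.
Total = $163,200.25 + $0.00 + $44,856.97 = $208,057.22.

$208,057.22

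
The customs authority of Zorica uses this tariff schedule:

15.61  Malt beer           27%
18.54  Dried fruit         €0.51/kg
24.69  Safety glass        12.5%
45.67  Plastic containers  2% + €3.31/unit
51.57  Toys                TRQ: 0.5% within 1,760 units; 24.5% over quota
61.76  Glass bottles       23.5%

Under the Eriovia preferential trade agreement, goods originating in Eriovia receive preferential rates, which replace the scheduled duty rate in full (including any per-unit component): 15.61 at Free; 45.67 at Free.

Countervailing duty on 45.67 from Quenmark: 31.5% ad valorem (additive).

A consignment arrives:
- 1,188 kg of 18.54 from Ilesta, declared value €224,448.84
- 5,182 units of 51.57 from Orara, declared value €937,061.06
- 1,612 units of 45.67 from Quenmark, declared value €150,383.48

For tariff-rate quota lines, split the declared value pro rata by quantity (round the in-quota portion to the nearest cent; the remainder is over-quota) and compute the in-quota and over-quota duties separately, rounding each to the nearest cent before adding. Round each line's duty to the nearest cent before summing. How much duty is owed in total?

Line 1 (18.54, Ilesta, 1,188 kg, €224,448.84):
Base rate for 18.54 is €0.51/kg.
Duty = 1,188 × €0.51 = €605.88.
Line 2 (51.57, Orara, 5,182 units, €937,061.06):
Code 51.57 is under a tariff-rate quota (threshold 1,760 units). In-quota: 1,760 units at 0.5%; over-quota: 3,422 units at 24.5%.
Pro-rata value split: in-quota = €937,061.06 × 1,760/5,182 = €318,260.80; over-quota = €937,061.06 − €318,260.80 = €618,800.26.
In-quota duty = €318,260.80 × 0.5% = €1,591.30. Over-quota duty = €618,800.26 × 24.5% = €151,606.06.
Line duty = €1,591.30 + €151,606.06 = €153,197.36.
Line 3 (45.67, Quenmark, 1,612 units, €150,383.48):
Base rate for 45.67 is 2% + €3.31/unit.
45.67 has an FTA preferential rate, but origin Quenmark is not Eriovia; base rate stands.
Additional duty on 45.67 from Quenmark: +31.5%. Applied ad valorem rate: 2% + 31.5% = 33.5%.
Duty = €150,383.48 × 33.5% + 1,612 × €3.31 = €55,714.19.
Total = €605.88 + €153,197.36 + €55,714.19 = €209,517.43.

€209,517.43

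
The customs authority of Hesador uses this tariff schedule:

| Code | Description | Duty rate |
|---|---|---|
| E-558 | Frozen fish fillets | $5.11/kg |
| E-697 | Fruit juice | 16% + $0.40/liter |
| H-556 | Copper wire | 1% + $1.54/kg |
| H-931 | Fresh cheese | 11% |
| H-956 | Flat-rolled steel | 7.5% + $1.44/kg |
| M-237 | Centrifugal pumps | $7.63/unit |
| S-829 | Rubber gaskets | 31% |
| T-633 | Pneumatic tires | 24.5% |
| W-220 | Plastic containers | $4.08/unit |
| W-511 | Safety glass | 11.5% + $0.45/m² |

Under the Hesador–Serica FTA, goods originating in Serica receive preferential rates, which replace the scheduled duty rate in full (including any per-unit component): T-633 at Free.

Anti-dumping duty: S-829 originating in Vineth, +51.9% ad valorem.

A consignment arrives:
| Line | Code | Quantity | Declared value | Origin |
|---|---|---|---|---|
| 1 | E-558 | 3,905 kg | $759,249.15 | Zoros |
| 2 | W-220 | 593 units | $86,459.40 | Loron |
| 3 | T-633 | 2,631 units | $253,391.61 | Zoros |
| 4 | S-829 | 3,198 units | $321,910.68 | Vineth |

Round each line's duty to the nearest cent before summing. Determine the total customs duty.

Line 1 (E-558, Zoros, 3,905 kg, $759,249.15):
Base rate for E-558 is $5.11/kg.
Duty = 3,905 × $5.11 = $19,954.55.
Line 2 (W-220, Loron, 593 units, $86,459.40):
Base rate for W-220 is $4.08/unit.
Duty = 593 × $4.08 = $2,419.44.
Line 3 (T-633, Zoros, 2,631 units, $253,391.61):
Base rate for T-633 is 24.5%.
T-633 has an FTA preferential rate, but origin Zoros is not Serica; base rate stands.
Duty = $253,391.61 × 24.5% = $62,080.94.
Line 4 (S-829, Vineth, 3,198 units, $321,910.68):
Base rate for S-829 is 31%.
Additional duty on S-829 from Vineth: +51.9%. Applied ad valorem rate: 31% + 51.9% = 82.9%.
Duty = $321,910.68 × 82.9% = $266,863.95.
Total = $19,954.55 + $2,419.44 + $62,080.94 + $266,863.95 = $351,318.88.

$351,318.88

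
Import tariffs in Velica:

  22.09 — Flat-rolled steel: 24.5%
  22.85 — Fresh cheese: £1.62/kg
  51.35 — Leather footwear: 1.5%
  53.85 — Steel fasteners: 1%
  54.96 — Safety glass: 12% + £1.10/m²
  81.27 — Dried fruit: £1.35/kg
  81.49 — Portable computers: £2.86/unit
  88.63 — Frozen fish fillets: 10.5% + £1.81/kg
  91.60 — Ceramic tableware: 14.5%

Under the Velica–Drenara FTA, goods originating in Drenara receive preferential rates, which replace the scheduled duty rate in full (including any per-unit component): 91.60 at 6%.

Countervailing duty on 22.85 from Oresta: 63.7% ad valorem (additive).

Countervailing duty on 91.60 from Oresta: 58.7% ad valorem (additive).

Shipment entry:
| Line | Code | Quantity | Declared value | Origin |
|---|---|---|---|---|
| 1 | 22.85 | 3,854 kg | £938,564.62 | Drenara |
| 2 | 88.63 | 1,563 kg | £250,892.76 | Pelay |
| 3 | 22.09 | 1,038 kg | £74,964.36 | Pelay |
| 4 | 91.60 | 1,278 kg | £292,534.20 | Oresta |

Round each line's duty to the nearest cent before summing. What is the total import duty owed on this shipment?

£267,917.55

Line 1 (22.85, Drenara, 3,854 kg, £938,564.62):
Base rate for 22.85 is £1.62/kg.
Origin Drenara is the FTA partner but 22.85 is not on the preference list; base rate stands.
The additional-duty order on 22.85 targets Oresta, not Drenara; it does not apply.
Duty = 3,854 × £1.62 = £6,243.48.
Line 2 (88.63, Pelay, 1,563 kg, £250,892.76):
Base rate for 88.63 is 10.5% + £1.81/kg.
Duty = £250,892.76 × 10.5% + 1,563 × £1.81 = £29,172.77.
Line 3 (22.09, Pelay, 1,038 kg, £74,964.36):
Base rate for 22.09 is 24.5%.
Duty = £74,964.36 × 24.5% = £18,366.27.
Line 4 (91.60, Oresta, 1,278 kg, £292,534.20):
Base rate for 91.60 is 14.5%.
91.60 has an FTA preferential rate, but origin Oresta is not Drenara; base rate stands.
Additional duty on 91.60 from Oresta: +58.7%. Applied ad valorem rate: 14.5% + 58.7% = 73.2%.
Duty = £292,534.20 × 73.2% = £214,135.03.
Total = £6,243.48 + £29,172.77 + £18,366.27 + £214,135.03 = £267,917.55.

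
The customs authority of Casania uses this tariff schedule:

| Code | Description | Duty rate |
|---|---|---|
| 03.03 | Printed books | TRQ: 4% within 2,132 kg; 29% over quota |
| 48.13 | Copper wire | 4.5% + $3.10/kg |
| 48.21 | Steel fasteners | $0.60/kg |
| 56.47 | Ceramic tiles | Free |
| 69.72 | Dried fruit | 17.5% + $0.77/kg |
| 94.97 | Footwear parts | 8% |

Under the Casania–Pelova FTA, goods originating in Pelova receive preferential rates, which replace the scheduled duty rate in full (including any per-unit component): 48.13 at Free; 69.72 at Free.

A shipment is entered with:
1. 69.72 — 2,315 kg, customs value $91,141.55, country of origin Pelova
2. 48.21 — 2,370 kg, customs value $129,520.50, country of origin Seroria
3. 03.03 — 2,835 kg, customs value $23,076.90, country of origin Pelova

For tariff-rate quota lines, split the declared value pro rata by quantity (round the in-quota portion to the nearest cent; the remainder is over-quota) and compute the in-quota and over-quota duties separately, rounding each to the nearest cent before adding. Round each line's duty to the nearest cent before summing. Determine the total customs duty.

Line 1 (69.72, Pelova, 2,315 kg, $91,141.55):
Base rate for 69.72 is 17.5% + $0.77/kg.
Origin Pelova qualifies under the Casania–Pelova agreement and 69.72 is covered: preferential rate Free applies instead.
Duty = $91,141.55 × 0% = $0.00.
Line 2 (48.21, Seroria, 2,370 kg, $129,520.50):
Base rate for 48.21 is $0.60/kg.
Duty = 2,370 × $0.60 = $1,422.00.
Line 3 (03.03, Pelova, 2,835 kg, $23,076.90):
Code 03.03 is under a tariff-rate quota (threshold 2,132 kg). In-quota: 2,132 kg at 4%; over-quota: 703 kg at 29%.
Pro-rata value split: in-quota = $23,076.90 × 2,132/2,835 = $17,354.48; over-quota = $23,076.90 − $17,354.48 = $5,722.42.
In-quota duty = $17,354.48 × 4% = $694.18. Over-quota duty = $5,722.42 × 29% = $1,659.50.
Line duty = $694.18 + $1,659.50 = $2,353.68.
Total = $0.00 + $1,422.00 + $2,353.68 = $3,775.68.

$3,775.68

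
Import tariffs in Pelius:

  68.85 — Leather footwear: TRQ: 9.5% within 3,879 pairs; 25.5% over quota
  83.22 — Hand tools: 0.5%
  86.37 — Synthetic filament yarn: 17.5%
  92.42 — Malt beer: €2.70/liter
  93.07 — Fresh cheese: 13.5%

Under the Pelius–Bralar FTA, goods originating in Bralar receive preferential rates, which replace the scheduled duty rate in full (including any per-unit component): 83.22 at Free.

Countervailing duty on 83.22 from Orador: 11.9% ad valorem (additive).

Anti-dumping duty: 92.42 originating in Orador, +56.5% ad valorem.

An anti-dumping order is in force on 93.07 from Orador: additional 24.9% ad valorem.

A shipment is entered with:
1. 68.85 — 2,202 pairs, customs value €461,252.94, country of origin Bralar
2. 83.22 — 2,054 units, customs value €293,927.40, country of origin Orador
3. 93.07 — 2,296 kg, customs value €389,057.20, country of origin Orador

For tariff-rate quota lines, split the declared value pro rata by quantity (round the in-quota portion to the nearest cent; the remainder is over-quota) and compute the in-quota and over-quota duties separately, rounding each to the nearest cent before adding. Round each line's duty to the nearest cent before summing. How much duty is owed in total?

€229,663.99

Line 1 (68.85, Bralar, 2,202 pairs, €461,252.94):
Code 68.85 is under a tariff-rate quota (threshold 3,879 pairs). Quantity 2,202 pairs is within the quota, so the in-quota rate 9.5% applies to the full value.
Duty = €461,252.94 × 9.5% = €43,819.03.
Line 2 (83.22, Orador, 2,054 units, €293,927.40):
Base rate for 83.22 is 0.5%.
83.22 has an FTA preferential rate, but origin Orador is not Bralar; base rate stands.
Additional duty on 83.22 from Orador: +11.9%. Applied ad valorem rate: 0.5% + 11.9% = 12.4%.
Duty = €293,927.40 × 12.4% = €36,447.00.
Line 3 (93.07, Orador, 2,296 kg, €389,057.20):
Base rate for 93.07 is 13.5%.
Additional duty on 93.07 from Orador: +24.9%. Applied ad valorem rate: 13.5% + 24.9% = 38.4%.
Duty = €389,057.20 × 38.4% = €149,397.96.
Total = €43,819.03 + €36,447.00 + €149,397.96 = €229,663.99.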